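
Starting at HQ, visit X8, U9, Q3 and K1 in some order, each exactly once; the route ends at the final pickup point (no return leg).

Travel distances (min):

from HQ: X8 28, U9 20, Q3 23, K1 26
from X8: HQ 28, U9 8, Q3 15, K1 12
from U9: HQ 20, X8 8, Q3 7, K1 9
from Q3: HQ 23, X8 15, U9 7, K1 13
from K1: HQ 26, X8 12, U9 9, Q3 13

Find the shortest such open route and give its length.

There are 4! = 24 possible orderings.
HQ → X8 → U9 → Q3 → K1: 28+8+7+13 = 56
HQ → X8 → U9 → K1 → Q3: 28+8+9+13 = 58
HQ → X8 → Q3 → U9 → K1: 28+15+7+9 = 59
HQ → X8 → Q3 → K1 → U9: 28+15+13+9 = 65
HQ → X8 → K1 → U9 → Q3: 28+12+9+7 = 56
HQ → X8 → K1 → Q3 → U9: 28+12+13+7 = 60
HQ → U9 → X8 → Q3 → K1: 20+8+15+13 = 56
HQ → U9 → X8 → K1 → Q3: 20+8+12+13 = 53
HQ → U9 → Q3 → X8 → K1: 20+7+15+12 = 54
HQ → U9 → Q3 → K1 → X8: 20+7+13+12 = 52
HQ → U9 → K1 → X8 → Q3: 20+9+12+15 = 56
HQ → U9 → K1 → Q3 → X8: 20+9+13+15 = 57
HQ → Q3 → X8 → U9 → K1: 23+15+8+9 = 55
HQ → Q3 → X8 → K1 → U9: 23+15+12+9 = 59
… (10 more)
HQ → Q3 → U9 → X8 → K1: 23+7+8+12 = 50  ← best
The minimum is 50.
One shortest path: HQ → Q3 → U9 → X8 → K1.

50 min — the minimum one-way total.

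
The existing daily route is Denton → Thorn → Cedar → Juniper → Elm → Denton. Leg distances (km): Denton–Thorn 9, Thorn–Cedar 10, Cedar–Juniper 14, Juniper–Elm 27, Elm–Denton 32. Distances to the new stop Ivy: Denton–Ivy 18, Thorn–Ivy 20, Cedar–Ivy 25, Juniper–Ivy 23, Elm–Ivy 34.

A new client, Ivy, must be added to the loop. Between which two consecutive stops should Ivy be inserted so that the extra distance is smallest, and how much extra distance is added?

Insertion cost between consecutive stops i–j is d(i,Ivy) + d(Ivy,j) − d(i,j):
  between Denton and Thorn: 18 + 20 − 9 = 29
  between Thorn and Cedar: 20 + 25 − 10 = 35
  between Cedar and Juniper: 25 + 23 − 14 = 34
  between Juniper and Elm: 23 + 34 − 27 = 30
  between Elm and Denton: 34 + 18 − 32 = 20
Cheapest insertion is between Elm and Denton, adding 20.
New total = 92 + 20 = 112.

+20 km — insert Ivy between Elm and Denton.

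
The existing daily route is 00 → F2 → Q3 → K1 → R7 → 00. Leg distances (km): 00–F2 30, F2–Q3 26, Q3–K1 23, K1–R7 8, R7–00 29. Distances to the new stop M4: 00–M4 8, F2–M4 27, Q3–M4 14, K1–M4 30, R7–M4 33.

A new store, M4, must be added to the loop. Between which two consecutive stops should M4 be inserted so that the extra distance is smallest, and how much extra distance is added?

Insertion cost between consecutive stops i–j is d(i,M4) + d(M4,j) − d(i,j):
  between 00 and F2: 8 + 27 − 30 = 5
  between F2 and Q3: 27 + 14 − 26 = 15
  between Q3 and K1: 14 + 30 − 23 = 21
  between K1 and R7: 30 + 33 − 8 = 55
  between R7 and 00: 33 + 8 − 29 = 12
Cheapest insertion is between 00 and F2, adding 5.
New total = 116 + 5 = 121.

Minimum extra distance: 5 km, inserting M4 between 00 and F2.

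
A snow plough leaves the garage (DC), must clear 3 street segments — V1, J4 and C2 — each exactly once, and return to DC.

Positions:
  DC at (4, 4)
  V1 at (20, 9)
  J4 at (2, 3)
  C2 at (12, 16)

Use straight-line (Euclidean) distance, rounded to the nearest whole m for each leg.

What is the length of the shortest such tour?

46 m — the shortest possible round trip.

DC - V1 - J4 - C2 - DC: 17+19+16+14 = 66
DC - V1 - C2 - J4 - DC: 17+11+16+2 = 46
DC - J4 - V1 - C2 - DC: 2+19+11+14 = 46
The minimum is 46.
One optimal route: DC → V1 → C2 → J4 → DC (or its reverse).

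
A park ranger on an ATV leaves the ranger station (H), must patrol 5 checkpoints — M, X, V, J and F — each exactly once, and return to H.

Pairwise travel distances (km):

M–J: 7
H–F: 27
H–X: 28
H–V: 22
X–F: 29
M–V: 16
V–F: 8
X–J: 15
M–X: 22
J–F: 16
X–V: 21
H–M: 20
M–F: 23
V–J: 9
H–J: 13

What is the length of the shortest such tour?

Minimum total distance: 98 km.

H → M → X → V → J → F → H: 20+22+21+9+16+27 = 115
H → M → X → V → F → J → H: 20+22+21+8+16+13 = 100
H → M → X → J → V → F → H: 20+22+15+9+8+27 = 101
H → M → X → J → F → V → H: 20+22+15+16+8+22 = 103
H → M → X → F → V → J → H: 20+22+29+8+9+13 = 101
H → M → X → F → J → V → H: 20+22+29+16+9+22 = 118
H → M → V → X → J → F → H: 20+16+21+15+16+27 = 115
H → M → V → X → F → J → H: 20+16+21+29+16+13 = 115
H → M → V → J → X → F → H: 20+16+9+15+29+27 = 116
H → M → V → J → F → X → H: 20+16+9+16+29+28 = 118
H → M → V → F → X → J → H: 20+16+8+29+15+13 = 101
H → M → V → F → J → X → H: 20+16+8+16+15+28 = 103
H → M → J → X → V → F → H: 20+7+15+21+8+27 = 98
H → M → J → X → F → V → H: 20+7+15+29+8+22 = 101
… (46 more)
The minimum is 98.
One optimal route: H → M → J → X → V → F → H (or its reverse).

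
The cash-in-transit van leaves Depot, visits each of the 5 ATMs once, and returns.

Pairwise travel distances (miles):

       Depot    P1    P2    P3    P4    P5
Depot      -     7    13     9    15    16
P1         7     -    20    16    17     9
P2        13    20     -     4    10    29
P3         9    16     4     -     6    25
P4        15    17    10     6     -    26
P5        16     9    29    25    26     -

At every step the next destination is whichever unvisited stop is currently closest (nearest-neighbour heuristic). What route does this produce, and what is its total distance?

Depot → [P1:7 / P3:9 / P2:13 / P4:15 / P5:16] → P1 (7)
P1 → [P5:9 / P3:16 / P4:17 / P2:20] → P5 (9)
P5 → [P3:25 / P4:26 / P2:29] → P3 (25)
P3 → [P2:4 / P4:6] → P2 (4)
P2 → [P4:10] → P4 (10)
Return P4→Depot: 15.
Total = 7 + 9 + 25 + 4 + 10 + 15 = 70.

Nearest-neighbour total = 70 miles; route Depot → P1 → P5 → P3 → P2 → P4 → Depot.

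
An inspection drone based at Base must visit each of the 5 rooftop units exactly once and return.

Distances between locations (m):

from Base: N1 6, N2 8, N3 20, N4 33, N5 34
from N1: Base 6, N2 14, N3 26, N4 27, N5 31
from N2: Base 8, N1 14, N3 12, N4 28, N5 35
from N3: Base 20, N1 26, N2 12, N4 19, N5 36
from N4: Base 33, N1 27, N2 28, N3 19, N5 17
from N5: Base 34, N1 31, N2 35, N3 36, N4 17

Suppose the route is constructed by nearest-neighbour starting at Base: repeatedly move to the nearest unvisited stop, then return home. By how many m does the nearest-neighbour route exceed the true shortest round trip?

From Base: N1=6, N2=8, N3=20, N4=33, N5=34 → choose N1 (6).
From N1: N2=14, N3=26, N4=27, N5=31 → choose N2 (14).
From N2: N3=12, N4=28, N5=35 → choose N3 (12).
From N3: N4=19, N5=36 → choose N4 (19).
From N4: N5=17 → choose N5 (17).
NN route Base → N1 → N2 → N3 → N4 → N5 → Base costs 102.
Optimal: Base → N1 → N5 → N4 → N3 → N2 → Base costs 93 (by enumerating all 60 distinct tours).
Excess = 102 − 93 = 9.

Excess over optimum: 9 m.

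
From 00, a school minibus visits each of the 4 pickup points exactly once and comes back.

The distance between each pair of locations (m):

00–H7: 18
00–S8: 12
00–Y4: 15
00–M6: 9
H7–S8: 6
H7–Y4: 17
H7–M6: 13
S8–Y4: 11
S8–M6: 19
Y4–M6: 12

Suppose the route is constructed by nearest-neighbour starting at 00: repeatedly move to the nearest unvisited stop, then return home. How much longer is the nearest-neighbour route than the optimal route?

00: M6=9, S8=12, Y4=15, H7=18 ⇒ M6
M6: Y4=12, H7=13, S8=19 ⇒ Y4
Y4: S8=11, H7=17 ⇒ S8
S8: H7=6 ⇒ H7
NN route 00 → M6 → Y4 → S8 → H7 → 00 costs 56.
Optimal: 00 → Y4 → S8 → H7 → M6 → 00 costs 54 (by enumerating all 12 distinct tours).
Excess = 56 − 54 = 2.

2 m longer than the optimal tour.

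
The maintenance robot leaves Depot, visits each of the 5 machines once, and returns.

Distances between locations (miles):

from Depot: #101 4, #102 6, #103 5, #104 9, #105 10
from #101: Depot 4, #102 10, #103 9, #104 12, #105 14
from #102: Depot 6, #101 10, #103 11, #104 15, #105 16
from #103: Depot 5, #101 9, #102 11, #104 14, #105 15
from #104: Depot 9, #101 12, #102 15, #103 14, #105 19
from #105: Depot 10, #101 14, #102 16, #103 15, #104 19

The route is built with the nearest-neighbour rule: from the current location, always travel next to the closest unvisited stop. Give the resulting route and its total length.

68 miles along Depot → #101 → #103 → #102 → #104 → #105 → Depot.

From Depot: distances to unvisited — #101=4, #103=5, #102=6, #104=9, #105=10. Nearest is #101 (4).
From #101: distances to unvisited — #103=9, #102=10, #104=12, #105=14. Nearest is #103 (9).
From #103: distances to unvisited — #102=11, #104=14, #105=15. Nearest is #102 (11).
From #102: distances to unvisited — #104=15, #105=16. Nearest is #104 (15).
From #104: distances to unvisited — #105=19. Nearest is #105 (19).
Return #105→Depot: 10.
Total = 4 + 9 + 11 + 15 + 19 + 10 = 68.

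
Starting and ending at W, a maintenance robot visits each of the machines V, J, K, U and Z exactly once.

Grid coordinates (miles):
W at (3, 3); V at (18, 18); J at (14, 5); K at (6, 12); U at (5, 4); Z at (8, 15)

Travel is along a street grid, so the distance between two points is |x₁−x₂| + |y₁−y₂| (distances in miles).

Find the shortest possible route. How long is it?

With 5 stops there are 5!/2 = 60 distinct round trips (a route and its reverse cost the same).
W → V → J → K → U → Z → W: 30+17+15+9+14+17 = 102
W → V → J → K → Z → U → W: 30+17+15+5+14+3 = 84
W → V → J → U → K → Z → W: 30+17+10+9+5+17 = 88
W → V → J → U → Z → K → W: 30+17+10+14+5+12 = 88
W → V → J → Z → K → U → W: 30+17+16+5+9+3 = 80
W → V → J → Z → U → K → W: 30+17+16+14+9+12 = 98
W → V → K → J → U → Z → W: 30+18+15+10+14+17 = 104
W → V → K → J → Z → U → W: 30+18+15+16+14+3 = 96
W → V → K → U → J → Z → W: 30+18+9+10+16+17 = 100
W → V → K → U → Z → J → W: 30+18+9+14+16+13 = 100
W → V → K → Z → J → U → W: 30+18+5+16+10+3 = 82
W → V → K → Z → U → J → W: 30+18+5+14+10+13 = 90
W → V → U → J → K → Z → W: 30+27+10+15+5+17 = 104
W → V → U → J → Z → K → W: 30+27+10+16+5+12 = 100
… (46 more)
W → J → V → Z → K → U → W: 13+17+13+5+9+3 = 60  ← best
The minimum is 60.
One optimal route: W → J → V → Z → K → U → W (or its reverse).

Shortest round trip = 60 miles.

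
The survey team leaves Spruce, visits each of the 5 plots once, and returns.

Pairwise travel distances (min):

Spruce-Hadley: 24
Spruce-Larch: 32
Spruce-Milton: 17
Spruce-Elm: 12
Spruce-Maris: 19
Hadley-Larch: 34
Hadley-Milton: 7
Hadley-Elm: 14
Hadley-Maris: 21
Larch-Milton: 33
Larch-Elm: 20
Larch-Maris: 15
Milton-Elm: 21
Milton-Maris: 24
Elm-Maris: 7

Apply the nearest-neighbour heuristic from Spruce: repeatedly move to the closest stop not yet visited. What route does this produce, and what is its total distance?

98 min along Spruce → Elm → Maris → Larch → Milton → Hadley → Spruce.

Spruce → [Elm:12 / Milton:17 / Maris:19 / Hadley:24 / Larch:32] → Elm (12)
Elm → [Maris:7 / Hadley:14 / Larch:20 / Milton:21] → Maris (7)
Maris → [Larch:15 / Hadley:21 / Milton:24] → Larch (15)
Larch → [Milton:33 / Hadley:34] → Milton (33)
Milton → [Hadley:7] → Hadley (7)
Return Hadley→Spruce: 24.
Total = 12 + 7 + 15 + 33 + 7 + 24 = 98.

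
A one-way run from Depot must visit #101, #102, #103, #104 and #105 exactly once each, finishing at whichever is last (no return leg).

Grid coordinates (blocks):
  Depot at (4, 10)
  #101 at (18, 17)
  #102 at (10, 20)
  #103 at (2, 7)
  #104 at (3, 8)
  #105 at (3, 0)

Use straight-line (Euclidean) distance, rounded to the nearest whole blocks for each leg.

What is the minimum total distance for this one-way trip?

There are 5! = 120 possible orderings.
Depot → #101 → #102 → #103 → #104 → #105: 16+9+15+1+8 = 49
Depot → #101 → #102 → #103 → #105 → #104: 16+9+15+7+8 = 55
Depot → #101 → #102 → #104 → #103 → #105: 16+9+14+1+7 = 47
Depot → #101 → #102 → #104 → #105 → #103: 16+9+14+8+7 = 54
Depot → #101 → #102 → #105 → #103 → #104: 16+9+21+7+1 = 54
Depot → #101 → #102 → #105 → #104 → #103: 16+9+21+8+1 = 55
Depot → #101 → #103 → #102 → #104 → #105: 16+19+15+14+8 = 72
Depot → #101 → #103 → #102 → #105 → #104: 16+19+15+21+8 = 79
Depot → #101 → #103 → #104 → #102 → #105: 16+19+1+14+21 = 71
Depot → #101 → #103 → #104 → #105 → #102: 16+19+1+8+21 = 65
Depot → #101 → #103 → #105 → #102 → #104: 16+19+7+21+14 = 77
Depot → #101 → #103 → #105 → #104 → #102: 16+19+7+8+14 = 64
Depot → #101 → #104 → #102 → #103 → #105: 16+17+14+15+7 = 69
Depot → #101 → #104 → #102 → #105 → #103: 16+17+14+21+7 = 75
… (106 more)
Depot → #104 → #103 → #105 → #102 → #101: 2+1+7+21+9 = 40  ← best
The minimum is 40.
One shortest path: Depot → #104 → #103 → #105 → #102 → #101.

40 blocks — the minimum one-way total.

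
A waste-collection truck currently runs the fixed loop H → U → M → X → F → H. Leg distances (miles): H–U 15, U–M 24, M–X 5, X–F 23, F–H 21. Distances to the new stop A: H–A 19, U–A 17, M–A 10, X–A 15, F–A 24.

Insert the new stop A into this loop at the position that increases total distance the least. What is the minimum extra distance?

+3 miles — insert A between U and M.

Insertion cost between consecutive stops i–j is d(i,A) + d(A,j) − d(i,j):
  between H and U: 19 + 17 − 15 = 21
  between U and M: 17 + 10 − 24 = 3
  between M and X: 10 + 15 − 5 = 20
  between X and F: 15 + 24 − 23 = 16
  between F and H: 24 + 19 − 21 = 22
Cheapest insertion is between U and M, adding 3.
New total = 88 + 3 = 91.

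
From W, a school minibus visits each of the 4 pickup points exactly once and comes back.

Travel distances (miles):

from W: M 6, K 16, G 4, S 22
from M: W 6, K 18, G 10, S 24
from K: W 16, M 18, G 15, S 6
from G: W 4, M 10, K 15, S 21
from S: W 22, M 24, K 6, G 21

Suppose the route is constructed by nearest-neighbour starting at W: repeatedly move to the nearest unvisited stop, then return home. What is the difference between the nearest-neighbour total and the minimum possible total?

W: G=4, M=6, K=16, S=22 ⇒ G
G: M=10, K=15, S=21 ⇒ M
M: K=18, S=24 ⇒ K
K: S=6 ⇒ S
NN route W → G → M → K → S → W costs 60.
Optimal: W → M → K → S → G → W costs 55 (by enumerating all 12 distinct tours).
Excess = 60 − 55 = 5.

5 miles longer than the optimal tour.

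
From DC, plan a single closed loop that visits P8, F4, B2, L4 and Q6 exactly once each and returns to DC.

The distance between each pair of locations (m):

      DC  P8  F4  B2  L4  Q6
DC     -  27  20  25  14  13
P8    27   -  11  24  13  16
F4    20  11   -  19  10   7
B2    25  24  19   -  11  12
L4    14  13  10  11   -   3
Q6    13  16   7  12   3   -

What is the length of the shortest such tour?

There are 60 distinct closed tours to check (reversals are equivalent).
DC-P8-F4-B2-L4-Q6-DC: 27+11+19+11+3+13 = 84
DC-P8-F4-B2-Q6-L4-DC: 27+11+19+12+3+14 = 86
DC-P8-F4-L4-B2-Q6-DC: 27+11+10+11+12+13 = 84
DC-P8-F4-L4-Q6-B2-DC: 27+11+10+3+12+25 = 88
DC-P8-F4-Q6-B2-L4-DC: 27+11+7+12+11+14 = 82
DC-P8-F4-Q6-L4-B2-DC: 27+11+7+3+11+25 = 84
DC-P8-B2-F4-L4-Q6-DC: 27+24+19+10+3+13 = 96
DC-P8-B2-F4-Q6-L4-DC: 27+24+19+7+3+14 = 94
DC-P8-B2-L4-F4-Q6-DC: 27+24+11+10+7+13 = 92
DC-P8-B2-L4-Q6-F4-DC: 27+24+11+3+7+20 = 92
DC-P8-B2-Q6-F4-L4-DC: 27+24+12+7+10+14 = 94
DC-P8-B2-Q6-L4-F4-DC: 27+24+12+3+10+20 = 96
DC-P8-L4-F4-B2-Q6-DC: 27+13+10+19+12+13 = 94
DC-P8-L4-F4-Q6-B2-DC: 27+13+10+7+12+25 = 94
… (46 more)
DC-F4-P8-L4-B2-Q6-DC: 20+11+13+11+12+13 = 80  ← best
The minimum is 80.
One optimal route: DC → F4 → P8 → L4 → B2 → Q6 → DC (or its reverse).

80 m — the shortest possible round trip.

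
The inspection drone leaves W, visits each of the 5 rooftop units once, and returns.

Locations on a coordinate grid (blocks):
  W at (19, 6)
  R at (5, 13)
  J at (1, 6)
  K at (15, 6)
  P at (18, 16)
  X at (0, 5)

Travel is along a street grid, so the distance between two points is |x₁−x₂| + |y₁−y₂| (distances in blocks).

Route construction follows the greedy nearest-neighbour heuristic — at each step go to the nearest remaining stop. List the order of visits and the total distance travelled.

Total distance 66 blocks via the nearest-neighbour route W → K → P → R → J → X → W.

From W: distances to unvisited — K=4, P=11, J=18, X=20, R=21. Nearest is K (4).
From K: distances to unvisited — P=13, J=14, X=16, R=17. Nearest is P (13).
From P: distances to unvisited — R=16, J=27, X=29. Nearest is R (16).
From R: distances to unvisited — J=11, X=13. Nearest is J (11).
From J: distances to unvisited — X=2. Nearest is X (2).
Return X→W: 20.
Total = 4 + 13 + 16 + 11 + 2 + 20 = 66.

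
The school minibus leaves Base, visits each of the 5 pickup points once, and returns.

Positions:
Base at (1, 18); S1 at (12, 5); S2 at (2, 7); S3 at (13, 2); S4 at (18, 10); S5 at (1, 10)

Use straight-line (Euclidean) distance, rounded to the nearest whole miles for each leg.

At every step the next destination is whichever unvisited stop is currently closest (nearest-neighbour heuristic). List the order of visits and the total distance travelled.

At Base the remaining stops are S5 8, S2 11, S1 17, S4 19, S3 20; go to S5.
At S5 the remaining stops are S2 3, S1 12, S3 14, S4 17; go to S2.
At S2 the remaining stops are S1 10, S3 12, S4 16; go to S1.
At S1 the remaining stops are S3 3, S4 8; go to S3.
At S3 the remaining stops are S4 9; go to S4.
Return S4→Base: 19.
Total = 8 + 3 + 10 + 3 + 9 + 19 = 52.

52 miles along Base → S5 → S2 → S1 → S3 → S4 → Base.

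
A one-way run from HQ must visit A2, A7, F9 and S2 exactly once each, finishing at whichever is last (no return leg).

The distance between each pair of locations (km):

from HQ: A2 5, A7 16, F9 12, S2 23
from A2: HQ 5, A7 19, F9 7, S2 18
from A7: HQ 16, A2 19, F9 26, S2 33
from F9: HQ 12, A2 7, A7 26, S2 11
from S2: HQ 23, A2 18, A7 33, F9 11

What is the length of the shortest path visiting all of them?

Minimum one-way distance = 53 km.

There are 4! = 24 possible orderings.
HQ→A2→A7→F9→S2: 5+19+26+11 = 61
HQ→A2→A7→S2→F9: 5+19+33+11 = 68
HQ→A2→F9→A7→S2: 5+7+26+33 = 71
HQ→A2→F9→S2→A7: 5+7+11+33 = 56
HQ→A2→S2→A7→F9: 5+18+33+26 = 82
HQ→A2→S2→F9→A7: 5+18+11+26 = 60
HQ→A7→A2→F9→S2: 16+19+7+11 = 53
HQ→A7→A2→S2→F9: 16+19+18+11 = 64
HQ→A7→F9→A2→S2: 16+26+7+18 = 67
HQ→A7→F9→S2→A2: 16+26+11+18 = 71
HQ→A7→S2→A2→F9: 16+33+18+7 = 74
HQ→A7→S2→F9→A2: 16+33+11+7 = 67
HQ→F9→A2→A7→S2: 12+7+19+33 = 71
HQ→F9→A2→S2→A7: 12+7+18+33 = 70
… (10 more)
The minimum is 53.
One shortest path: HQ → A7 → A2 → F9 → S2.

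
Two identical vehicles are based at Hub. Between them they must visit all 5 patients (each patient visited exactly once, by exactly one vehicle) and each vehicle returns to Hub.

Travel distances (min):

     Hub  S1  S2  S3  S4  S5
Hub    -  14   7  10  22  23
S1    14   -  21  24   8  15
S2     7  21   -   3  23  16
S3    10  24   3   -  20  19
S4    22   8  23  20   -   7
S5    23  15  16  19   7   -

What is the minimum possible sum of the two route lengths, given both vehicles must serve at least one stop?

Check every non-empty split of the stops between the two vehicles; for each half take its own optimal tour:
  {S1} + {S2, S3, S4, S5}: 28 + 58 = 86
  {S2} + {S1, S3, S4, S5}: 14 + 58 = 72
  {S1, S2} + {S3, S4, S5}: 42 + 58 = 100
  {S3} + {S1, S2, S4, S5}: 20 + 52 = 72
  {S1, S3} + {S2, S4, S5}: 48 + 52 = 100
  {S2, S3} + {S1, S4, S5}: 20 + 52 = 72
  … (15 splits in total)
Best: vehicle 1 Hub → S2 → Hub = 14; vehicle 2 Hub → S1 → S4 → S5 → S3 → Hub = 58; combined 72.

Minimum combined distance: 72 min.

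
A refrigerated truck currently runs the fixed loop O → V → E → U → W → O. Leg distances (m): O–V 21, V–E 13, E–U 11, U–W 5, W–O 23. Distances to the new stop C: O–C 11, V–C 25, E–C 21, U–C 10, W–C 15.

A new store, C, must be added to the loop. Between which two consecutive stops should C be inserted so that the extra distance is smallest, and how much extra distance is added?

Insertion cost between consecutive stops i–j is d(i,C) + d(C,j) − d(i,j):
  between O and V: 11 + 25 − 21 = 15
  between V and E: 25 + 21 − 13 = 33
  between E and U: 21 + 10 − 11 = 20
  between U and W: 10 + 15 − 5 = 20
  between W and O: 15 + 11 − 23 = 3
Cheapest insertion is between W and O, adding 3.
New total = 73 + 3 = 76.

Adding 3 m by placing C on the W–O leg.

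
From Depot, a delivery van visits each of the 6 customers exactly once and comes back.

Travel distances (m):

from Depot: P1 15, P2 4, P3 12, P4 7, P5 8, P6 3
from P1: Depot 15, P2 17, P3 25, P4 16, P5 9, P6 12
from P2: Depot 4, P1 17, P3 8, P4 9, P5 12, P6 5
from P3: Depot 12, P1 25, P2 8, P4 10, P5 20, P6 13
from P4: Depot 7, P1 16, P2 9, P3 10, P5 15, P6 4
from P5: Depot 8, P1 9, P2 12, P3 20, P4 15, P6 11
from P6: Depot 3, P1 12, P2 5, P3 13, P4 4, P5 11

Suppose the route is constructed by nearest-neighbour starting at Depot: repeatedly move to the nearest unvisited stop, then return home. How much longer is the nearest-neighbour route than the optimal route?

The nearest-neighbour route is 13 m longer than optimal.

Depot: P6=3, P2=4, P4=7, P5=8, P3=12, P1=15 ⇒ P6
P6: P4=4, P2=5, P5=11, P1=12, P3=13 ⇒ P4
P4: P2=9, P3=10, P5=15, P1=16 ⇒ P2
P2: P3=8, P5=12, P1=17 ⇒ P3
P3: P5=20, P1=25 ⇒ P5
P5: P1=9 ⇒ P1
NN route Depot → P6 → P4 → P2 → P3 → P5 → P1 → Depot costs 68.
Optimal: Depot → P2 → P3 → P4 → P6 → P1 → P5 → Depot costs 55 (by enumerating all 360 distinct tours).
Excess = 68 − 55 = 13.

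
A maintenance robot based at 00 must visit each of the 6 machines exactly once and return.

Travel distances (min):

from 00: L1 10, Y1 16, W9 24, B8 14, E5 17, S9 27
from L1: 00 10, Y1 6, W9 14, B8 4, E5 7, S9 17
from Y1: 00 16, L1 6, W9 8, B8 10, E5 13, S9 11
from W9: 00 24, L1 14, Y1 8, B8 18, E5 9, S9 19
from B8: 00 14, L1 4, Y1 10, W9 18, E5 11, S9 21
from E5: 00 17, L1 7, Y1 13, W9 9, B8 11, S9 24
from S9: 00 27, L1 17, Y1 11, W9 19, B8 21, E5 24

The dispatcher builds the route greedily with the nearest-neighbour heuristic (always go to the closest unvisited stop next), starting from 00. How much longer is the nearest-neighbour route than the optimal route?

From 00: L1=10, B8=14, Y1=16, E5=17, W9=24, S9=27 → choose L1 (10).
From L1: B8=4, Y1=6, E5=7, W9=14, S9=17 → choose B8 (4).
From B8: Y1=10, E5=11, W9=18, S9=21 → choose Y1 (10).
From Y1: W9=8, S9=11, E5=13 → choose W9 (8).
From W9: E5=9, S9=19 → choose E5 (9).
From E5: S9=24 → choose S9 (24).
NN route 00 → L1 → B8 → Y1 → W9 → E5 → S9 → 00 costs 92.
Optimal: 00 → L1 → Y1 → S9 → W9 → E5 → B8 → 00 costs 80 (by enumerating all 360 distinct tours).
Excess = 92 − 80 = 12.

The nearest-neighbour route is 12 min longer than optimal.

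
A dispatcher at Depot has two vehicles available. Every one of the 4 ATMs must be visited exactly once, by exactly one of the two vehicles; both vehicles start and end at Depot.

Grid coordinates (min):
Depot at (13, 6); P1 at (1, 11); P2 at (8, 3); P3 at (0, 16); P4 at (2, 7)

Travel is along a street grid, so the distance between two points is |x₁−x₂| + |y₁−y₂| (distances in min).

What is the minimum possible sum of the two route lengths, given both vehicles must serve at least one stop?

Try each way of splitting the stops between the two vehicles (each non-empty) and, for each split, find the best tour for each vehicle:
  {P1} + {P2, P3, P4}: 34 + 52 = 86
  {P2} + {P1, P3, P4}: 16 + 46 = 62
  {P1, P2} + {P3, P4}: 40 + 46 = 86
  {P3} + {P1, P2, P4}: 46 + 40 = 86
  {P1, P3} + {P2, P4}: 46 + 30 = 76
  {P2, P3} + {P1, P4}: 52 + 34 = 86
  … (7 splits in total)
Best: vehicle 1 Depot → P2 → Depot = 16; vehicle 2 Depot → P1 → P3 → P4 → Depot = 46; combined 62.

Minimum combined distance: 62 min.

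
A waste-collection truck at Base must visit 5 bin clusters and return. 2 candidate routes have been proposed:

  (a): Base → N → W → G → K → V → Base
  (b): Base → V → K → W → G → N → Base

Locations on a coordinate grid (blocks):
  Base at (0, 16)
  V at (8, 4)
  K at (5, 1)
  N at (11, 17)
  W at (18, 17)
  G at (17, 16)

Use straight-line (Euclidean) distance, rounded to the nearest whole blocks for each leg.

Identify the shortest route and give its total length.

(a): 11 + 7 + 1 + 19 + 4 + 14 = 56
(b): 14 + 4 + 21 + 1 + 6 + 11 = 57

56 blocks — (a) is the shortest.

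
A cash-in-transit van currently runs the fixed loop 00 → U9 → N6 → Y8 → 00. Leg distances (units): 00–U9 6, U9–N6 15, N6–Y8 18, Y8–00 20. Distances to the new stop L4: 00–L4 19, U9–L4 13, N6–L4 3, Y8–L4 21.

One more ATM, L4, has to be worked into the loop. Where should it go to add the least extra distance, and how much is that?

Minimum extra distance: 1, inserting L4 between U9 and N6.

Insertion cost between consecutive stops i–j is d(i,L4) + d(L4,j) − d(i,j):
  between 00 and U9: 19 + 13 − 6 = 26
  between U9 and N6: 13 + 3 − 15 = 1
  between N6 and Y8: 3 + 21 − 18 = 6
  between Y8 and 00: 21 + 19 − 20 = 20
Cheapest insertion is between U9 and N6, adding 1.
New total = 59 + 1 = 60.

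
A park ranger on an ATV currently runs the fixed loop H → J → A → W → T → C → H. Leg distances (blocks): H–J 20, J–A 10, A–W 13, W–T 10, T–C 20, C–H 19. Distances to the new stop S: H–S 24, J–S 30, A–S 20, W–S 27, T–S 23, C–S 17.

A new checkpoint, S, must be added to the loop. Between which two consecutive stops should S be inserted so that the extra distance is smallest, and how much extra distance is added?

+20 blocks — insert S between T and C.

Insertion cost between consecutive stops i–j is d(i,S) + d(S,j) − d(i,j):
  between H and J: 24 + 30 − 20 = 34
  between J and A: 30 + 20 − 10 = 40
  between A and W: 20 + 27 − 13 = 34
  between W and T: 27 + 23 − 10 = 40
  between T and C: 23 + 17 − 20 = 20
  between C and H: 17 + 24 − 19 = 22
Cheapest insertion is between T and C, adding 20.
New total = 92 + 20 = 112.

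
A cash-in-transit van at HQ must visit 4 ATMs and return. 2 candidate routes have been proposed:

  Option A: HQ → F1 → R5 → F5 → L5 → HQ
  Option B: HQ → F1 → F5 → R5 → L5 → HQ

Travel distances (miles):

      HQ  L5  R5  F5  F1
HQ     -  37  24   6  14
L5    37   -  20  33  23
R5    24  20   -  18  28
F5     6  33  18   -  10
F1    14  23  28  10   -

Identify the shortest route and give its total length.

Shortest is Option B, total 99 miles.

Option A: 14 + 28 + 18 + 33 + 37 = 130
Option B: 14 + 10 + 18 + 20 + 37 = 99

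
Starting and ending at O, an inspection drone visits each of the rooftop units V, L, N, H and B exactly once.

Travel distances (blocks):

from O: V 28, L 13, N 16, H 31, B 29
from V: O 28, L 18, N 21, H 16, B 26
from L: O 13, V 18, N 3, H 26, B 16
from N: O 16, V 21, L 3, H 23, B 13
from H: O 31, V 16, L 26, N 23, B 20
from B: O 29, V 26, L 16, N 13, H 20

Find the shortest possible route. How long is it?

Minimum total distance: 93 blocks.

With 5 stops there are 5!/2 = 60 distinct round trips (a route and its reverse cost the same).
O → V → L → N → H → B → O: 28+18+3+23+20+29 = 121
O → V → L → N → B → H → O: 28+18+3+13+20+31 = 113
O → V → L → H → N → B → O: 28+18+26+23+13+29 = 137
O → V → L → H → B → N → O: 28+18+26+20+13+16 = 121
O → V → L → B → N → H → O: 28+18+16+13+23+31 = 129
O → V → L → B → H → N → O: 28+18+16+20+23+16 = 121
O → V → N → L → H → B → O: 28+21+3+26+20+29 = 127
O → V → N → L → B → H → O: 28+21+3+16+20+31 = 119
O → V → N → H → L → B → O: 28+21+23+26+16+29 = 143
O → V → N → H → B → L → O: 28+21+23+20+16+13 = 121
O → V → N → B → L → H → O: 28+21+13+16+26+31 = 135
O → V → N → B → H → L → O: 28+21+13+20+26+13 = 121
O → V → H → L → N → B → O: 28+16+26+3+13+29 = 115
O → V → H → L → B → N → O: 28+16+26+16+13+16 = 115
… (46 more)
O → V → H → B → N → L → O: 28+16+20+13+3+13 = 93  ← best
The minimum is 93.
One optimal route: O → V → H → B → N → L → O (or its reverse).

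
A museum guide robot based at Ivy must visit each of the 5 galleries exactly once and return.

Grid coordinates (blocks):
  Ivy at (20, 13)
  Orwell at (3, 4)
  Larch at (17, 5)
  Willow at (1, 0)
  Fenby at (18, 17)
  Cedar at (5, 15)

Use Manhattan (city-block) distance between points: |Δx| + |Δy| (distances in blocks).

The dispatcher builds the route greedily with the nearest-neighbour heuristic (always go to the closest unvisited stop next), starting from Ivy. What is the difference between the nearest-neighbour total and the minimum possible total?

4 blocks longer than the optimal tour.

From Ivy: Fenby=6, Larch=11, Cedar=17, Orwell=26, Willow=32 → choose Fenby (6).
From Fenby: Larch=13, Cedar=15, Orwell=28, Willow=34 → choose Larch (13).
From Larch: Orwell=15, Willow=21, Cedar=22 → choose Orwell (15).
From Orwell: Willow=6, Cedar=13 → choose Willow (6).
From Willow: Cedar=19 → choose Cedar (19).
NN route Ivy → Fenby → Larch → Orwell → Willow → Cedar → Ivy costs 76.
Optimal: Ivy → Larch → Orwell → Willow → Cedar → Fenby → Ivy costs 72 (by enumerating all 60 distinct tours).
Excess = 76 − 72 = 4.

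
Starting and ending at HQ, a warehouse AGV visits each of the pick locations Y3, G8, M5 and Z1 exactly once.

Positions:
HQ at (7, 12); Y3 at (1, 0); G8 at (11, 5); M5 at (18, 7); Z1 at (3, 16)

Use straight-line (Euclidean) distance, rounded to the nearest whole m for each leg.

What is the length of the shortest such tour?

Minimum total distance: 52 m.

HQ→Y3→G8→M5→Z1→HQ: 13+11+7+17+6 = 54
HQ→Y3→G8→Z1→M5→HQ: 13+11+14+17+12 = 67
HQ→Y3→M5→G8→Z1→HQ: 13+18+7+14+6 = 58
HQ→Y3→M5→Z1→G8→HQ: 13+18+17+14+8 = 70
HQ→Y3→Z1→G8→M5→HQ: 13+16+14+7+12 = 62
HQ→Y3→Z1→M5→G8→HQ: 13+16+17+7+8 = 61
HQ→G8→Y3→M5→Z1→HQ: 8+11+18+17+6 = 60
HQ→G8→Y3→Z1→M5→HQ: 8+11+16+17+12 = 64
HQ→G8→M5→Y3→Z1→HQ: 8+7+18+16+6 = 55
HQ→G8→Z1→Y3→M5→HQ: 8+14+16+18+12 = 68
HQ→M5→Y3→G8→Z1→HQ: 12+18+11+14+6 = 61
HQ→M5→G8→Y3→Z1→HQ: 12+7+11+16+6 = 52
The minimum is 52.
One optimal route: HQ → M5 → G8 → Y3 → Z1 → HQ (or its reverse).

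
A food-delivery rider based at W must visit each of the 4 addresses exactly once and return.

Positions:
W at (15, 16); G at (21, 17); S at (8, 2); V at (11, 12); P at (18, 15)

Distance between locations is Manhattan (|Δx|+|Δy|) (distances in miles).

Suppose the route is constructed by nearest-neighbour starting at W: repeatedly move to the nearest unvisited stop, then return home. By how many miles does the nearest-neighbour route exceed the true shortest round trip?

The nearest-neighbour route is 2 miles longer than optimal.

W: P=4, G=7, V=8, S=21 ⇒ P
P: G=5, V=10, S=23 ⇒ G
G: V=15, S=28 ⇒ V
V: S=13 ⇒ S
NN route W → P → G → V → S → W costs 58.
Optimal: W → G → P → S → V → W costs 56 (by enumerating all 12 distinct tours).
Excess = 58 − 56 = 2.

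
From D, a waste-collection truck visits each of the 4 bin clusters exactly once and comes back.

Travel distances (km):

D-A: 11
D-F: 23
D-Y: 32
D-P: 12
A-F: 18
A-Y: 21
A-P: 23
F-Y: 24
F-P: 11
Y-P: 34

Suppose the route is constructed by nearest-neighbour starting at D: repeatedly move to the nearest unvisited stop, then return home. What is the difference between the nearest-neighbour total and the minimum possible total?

27 km longer than the optimal tour.

D: A=11, P=12, F=23, Y=32 ⇒ A
A: F=18, Y=21, P=23 ⇒ F
F: P=11, Y=24 ⇒ P
P: Y=34 ⇒ Y
NN route D → A → F → P → Y → D costs 106.
Optimal: D → A → Y → F → P → D costs 79 (by enumerating all 12 distinct tours).
Excess = 106 − 79 = 27.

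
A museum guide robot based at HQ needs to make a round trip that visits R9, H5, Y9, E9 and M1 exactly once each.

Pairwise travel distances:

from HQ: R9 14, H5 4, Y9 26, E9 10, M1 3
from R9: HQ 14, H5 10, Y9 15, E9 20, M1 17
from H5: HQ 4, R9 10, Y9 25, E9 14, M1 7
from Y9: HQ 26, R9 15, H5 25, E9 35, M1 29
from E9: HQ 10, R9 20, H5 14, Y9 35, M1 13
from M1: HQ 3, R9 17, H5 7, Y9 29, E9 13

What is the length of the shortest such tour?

80 — the shortest possible round trip.

There are 60 distinct closed tours to check (reversals are equivalent).
HQ→R9→H5→Y9→E9→M1→HQ: 14+10+25+35+13+3 = 100
HQ→R9→H5→Y9→M1→E9→HQ: 14+10+25+29+13+10 = 101
HQ→R9→H5→E9→Y9→M1→HQ: 14+10+14+35+29+3 = 105
HQ→R9→H5→E9→M1→Y9→HQ: 14+10+14+13+29+26 = 106
HQ→R9→H5→M1→Y9→E9→HQ: 14+10+7+29+35+10 = 105
HQ→R9→H5→M1→E9→Y9→HQ: 14+10+7+13+35+26 = 105
HQ→R9→Y9→H5→E9→M1→HQ: 14+15+25+14+13+3 = 84
HQ→R9→Y9→H5→M1→E9→HQ: 14+15+25+7+13+10 = 84
HQ→R9→Y9→E9→H5→M1→HQ: 14+15+35+14+7+3 = 88
HQ→R9→Y9→E9→M1→H5→HQ: 14+15+35+13+7+4 = 88
HQ→R9→Y9→M1→H5→E9→HQ: 14+15+29+7+14+10 = 89
HQ→R9→Y9→M1→E9→H5→HQ: 14+15+29+13+14+4 = 89
HQ→R9→E9→H5→Y9→M1→HQ: 14+20+14+25+29+3 = 105
HQ→R9→E9→H5→M1→Y9→HQ: 14+20+14+7+29+26 = 110
… (46 more)
HQ→H5→R9→Y9→E9→M1→HQ: 4+10+15+35+13+3 = 80  ← best
The minimum is 80.
One optimal route: HQ → H5 → R9 → Y9 → E9 → M1 → HQ (or its reverse).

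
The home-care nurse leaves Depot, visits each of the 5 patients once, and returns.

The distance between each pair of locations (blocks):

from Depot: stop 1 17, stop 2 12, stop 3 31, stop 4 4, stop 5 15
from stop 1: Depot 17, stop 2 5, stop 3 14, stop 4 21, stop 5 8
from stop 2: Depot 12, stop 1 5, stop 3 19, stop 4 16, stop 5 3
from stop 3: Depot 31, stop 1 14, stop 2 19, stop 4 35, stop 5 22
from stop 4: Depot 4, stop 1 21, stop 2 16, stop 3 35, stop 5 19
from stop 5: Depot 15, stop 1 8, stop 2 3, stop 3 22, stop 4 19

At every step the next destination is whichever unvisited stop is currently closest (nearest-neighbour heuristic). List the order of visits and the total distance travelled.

Nearest-neighbour total = 76 blocks; route Depot → stop 4 → stop 2 → stop 5 → stop 1 → stop 3 → Depot.

From Depot: distances to unvisited — stop 4=4, stop 2=12, stop 5=15, stop 1=17, stop 3=31. Nearest is stop 4 (4).
From stop 4: distances to unvisited — stop 2=16, stop 5=19, stop 1=21, stop 3=35. Nearest is stop 2 (16).
From stop 2: distances to unvisited — stop 5=3, stop 1=5, stop 3=19. Nearest is stop 5 (3).
From stop 5: distances to unvisited — stop 1=8, stop 3=22. Nearest is stop 1 (8).
From stop 1: distances to unvisited — stop 3=14. Nearest is stop 3 (14).
Return stop 3→Depot: 31.
Total = 4 + 16 + 3 + 8 + 14 + 31 = 76.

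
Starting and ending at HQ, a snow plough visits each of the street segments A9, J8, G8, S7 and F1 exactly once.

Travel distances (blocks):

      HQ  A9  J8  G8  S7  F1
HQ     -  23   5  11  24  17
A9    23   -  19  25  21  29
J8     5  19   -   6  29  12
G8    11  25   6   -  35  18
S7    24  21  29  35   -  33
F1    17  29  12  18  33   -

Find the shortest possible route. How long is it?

HQ - A9 - J8 - G8 - S7 - F1 - HQ: 23+19+6+35+33+17 = 133
HQ - A9 - J8 - G8 - F1 - S7 - HQ: 23+19+6+18+33+24 = 123
HQ - A9 - J8 - S7 - G8 - F1 - HQ: 23+19+29+35+18+17 = 141
HQ - A9 - J8 - S7 - F1 - G8 - HQ: 23+19+29+33+18+11 = 133
HQ - A9 - J8 - F1 - G8 - S7 - HQ: 23+19+12+18+35+24 = 131
HQ - A9 - J8 - F1 - S7 - G8 - HQ: 23+19+12+33+35+11 = 133
HQ - A9 - G8 - J8 - S7 - F1 - HQ: 23+25+6+29+33+17 = 133
HQ - A9 - G8 - J8 - F1 - S7 - HQ: 23+25+6+12+33+24 = 123
HQ - A9 - G8 - S7 - J8 - F1 - HQ: 23+25+35+29+12+17 = 141
HQ - A9 - G8 - S7 - F1 - J8 - HQ: 23+25+35+33+12+5 = 133
HQ - A9 - G8 - F1 - J8 - S7 - HQ: 23+25+18+12+29+24 = 131
HQ - A9 - G8 - F1 - S7 - J8 - HQ: 23+25+18+33+29+5 = 133
HQ - A9 - S7 - J8 - G8 - F1 - HQ: 23+21+29+6+18+17 = 114
HQ - A9 - S7 - J8 - F1 - G8 - HQ: 23+21+29+12+18+11 = 114
… (46 more)
HQ - J8 - G8 - F1 - A9 - S7 - HQ: 5+6+18+29+21+24 = 103  ← best
The minimum is 103.
One optimal route: HQ → J8 → G8 → F1 → A9 → S7 → HQ (or its reverse).

Minimum total distance: 103 blocks.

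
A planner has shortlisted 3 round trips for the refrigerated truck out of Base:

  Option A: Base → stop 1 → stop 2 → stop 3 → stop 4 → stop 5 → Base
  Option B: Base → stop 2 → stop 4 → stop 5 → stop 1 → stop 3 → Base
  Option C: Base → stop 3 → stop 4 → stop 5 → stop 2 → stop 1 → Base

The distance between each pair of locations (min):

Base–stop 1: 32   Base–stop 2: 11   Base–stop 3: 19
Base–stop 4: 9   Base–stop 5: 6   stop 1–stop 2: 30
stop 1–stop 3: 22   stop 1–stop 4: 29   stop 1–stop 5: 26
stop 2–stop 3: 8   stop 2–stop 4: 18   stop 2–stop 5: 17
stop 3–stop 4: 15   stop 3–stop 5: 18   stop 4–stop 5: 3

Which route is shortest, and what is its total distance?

94 min — Option A is the shortest.

Option A: 32 + 30 + 8 + 15 + 3 + 6 = 94
Option B: 11 + 18 + 3 + 26 + 22 + 19 = 99
Option C: 19 + 15 + 3 + 17 + 30 + 32 = 116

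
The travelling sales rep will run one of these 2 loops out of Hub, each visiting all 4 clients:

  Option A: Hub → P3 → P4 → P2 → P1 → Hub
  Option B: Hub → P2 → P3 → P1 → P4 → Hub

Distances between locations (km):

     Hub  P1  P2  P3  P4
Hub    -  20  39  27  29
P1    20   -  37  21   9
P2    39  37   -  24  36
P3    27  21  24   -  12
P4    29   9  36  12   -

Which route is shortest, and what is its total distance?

Shortest is Option B, total 122 km.

Option A: 27 + 12 + 36 + 37 + 20 = 132
Option B: 39 + 24 + 21 + 9 + 29 = 122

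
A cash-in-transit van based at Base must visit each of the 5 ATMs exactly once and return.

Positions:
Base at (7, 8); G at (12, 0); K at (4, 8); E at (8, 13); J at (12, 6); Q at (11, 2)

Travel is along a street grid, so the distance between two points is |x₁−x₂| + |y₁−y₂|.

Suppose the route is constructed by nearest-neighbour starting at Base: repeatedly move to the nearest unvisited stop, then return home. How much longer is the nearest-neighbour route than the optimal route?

Excess over optimum: 2.

From Base: K=3, E=6, J=7, Q=10, G=13 → choose K (3).
From K: E=9, J=10, Q=13, G=16 → choose E (9).
From E: J=11, Q=14, G=17 → choose J (11).
From J: Q=5, G=6 → choose Q (5).
From Q: G=3 → choose G (3).
NN route Base → K → E → J → Q → G → Base costs 44.
Optimal: Base → K → E → J → G → Q → Base costs 42 (by enumerating all 60 distinct tours).
Excess = 44 − 42 = 2.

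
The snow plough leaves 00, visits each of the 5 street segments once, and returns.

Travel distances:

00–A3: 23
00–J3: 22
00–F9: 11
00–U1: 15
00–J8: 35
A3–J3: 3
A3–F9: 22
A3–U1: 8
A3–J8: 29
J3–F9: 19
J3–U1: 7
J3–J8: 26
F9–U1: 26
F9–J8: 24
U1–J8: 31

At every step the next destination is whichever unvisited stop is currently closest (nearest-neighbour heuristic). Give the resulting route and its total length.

From 00: distances to unvisited — F9=11, U1=15, J3=22, A3=23, J8=35. Nearest is F9 (11).
From F9: distances to unvisited — J3=19, A3=22, J8=24, U1=26. Nearest is J3 (19).
From J3: distances to unvisited — A3=3, U1=7, J8=26. Nearest is A3 (3).
From A3: distances to unvisited — U1=8, J8=29. Nearest is U1 (8).
From U1: distances to unvisited — J8=31. Nearest is J8 (31).
Return J8→00: 35.
Total = 11 + 19 + 3 + 8 + 31 + 35 = 107.

107 along 00 → F9 → J3 → A3 → U1 → J8 → 00.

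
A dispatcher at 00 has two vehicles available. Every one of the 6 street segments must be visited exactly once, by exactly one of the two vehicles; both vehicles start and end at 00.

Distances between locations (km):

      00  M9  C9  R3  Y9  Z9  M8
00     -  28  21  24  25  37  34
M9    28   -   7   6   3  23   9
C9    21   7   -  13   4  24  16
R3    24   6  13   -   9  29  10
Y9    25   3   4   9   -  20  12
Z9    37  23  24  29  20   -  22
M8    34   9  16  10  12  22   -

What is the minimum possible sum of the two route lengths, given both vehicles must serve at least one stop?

Minimum combined distance: 144 km.

Check every non-empty split of the stops between the two vehicles; for each half take its own optimal tour:
  {M9} + {C9, R3, Y9, Z9, M8}: 56 + 101 = 157
  {C9} + {M9, R3, Y9, Z9, M8}: 42 + 103 = 145
  {M9, C9} + {R3, Y9, Z9, M8}: 56 + 101 = 157
  {R3} + {M9, C9, Y9, Z9, M8}: 48 + 96 = 144
  {M9, R3} + {C9, Y9, Z9, M8}: 58 + 96 = 154
  {C9, R3} + {M9, Y9, Z9, M8}: 58 + 96 = 154
  … (31 splits in total)
Best: vehicle 1 00 → R3 → 00 = 48; vehicle 2 00 → C9 → Y9 → M9 → M8 → Z9 → 00 = 96; combined 144.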